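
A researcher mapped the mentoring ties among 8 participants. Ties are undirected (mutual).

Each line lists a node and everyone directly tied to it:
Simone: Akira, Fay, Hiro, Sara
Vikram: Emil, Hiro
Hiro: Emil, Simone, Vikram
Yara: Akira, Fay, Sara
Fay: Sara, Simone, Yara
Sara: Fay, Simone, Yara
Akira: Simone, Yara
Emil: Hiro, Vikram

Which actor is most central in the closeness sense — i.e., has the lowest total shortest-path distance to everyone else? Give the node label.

Simone

Farness (sum of distances to all others) for each node — Akira:14, Emil:17, Fay:13, Hiro:12, Sara:13, Simone:10, Vikram:17, Yara:16.
The smallest farness is 10, for Simone, so Simone has the highest closeness.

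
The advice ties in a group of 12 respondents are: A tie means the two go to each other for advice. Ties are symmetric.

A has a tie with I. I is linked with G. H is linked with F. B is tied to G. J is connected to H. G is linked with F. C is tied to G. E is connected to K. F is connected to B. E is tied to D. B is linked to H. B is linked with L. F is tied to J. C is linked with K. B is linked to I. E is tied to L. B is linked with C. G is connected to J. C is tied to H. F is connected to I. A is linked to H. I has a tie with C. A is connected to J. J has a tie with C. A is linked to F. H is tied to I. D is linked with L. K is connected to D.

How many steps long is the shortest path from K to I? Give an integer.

2

One shortest route is K – C – I, which uses 2 edges, and K and I are not directly tied, so nothing shorter exists. So d(K,I) = 2.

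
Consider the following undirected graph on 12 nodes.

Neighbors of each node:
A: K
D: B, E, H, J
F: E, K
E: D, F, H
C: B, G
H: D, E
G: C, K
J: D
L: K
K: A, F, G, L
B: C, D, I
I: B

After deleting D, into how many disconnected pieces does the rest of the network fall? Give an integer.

2

Without D, the remaining ties split the others into: {A, B, C, E, F, G, H, I, K, L}; {J}.
That's 2 separate components.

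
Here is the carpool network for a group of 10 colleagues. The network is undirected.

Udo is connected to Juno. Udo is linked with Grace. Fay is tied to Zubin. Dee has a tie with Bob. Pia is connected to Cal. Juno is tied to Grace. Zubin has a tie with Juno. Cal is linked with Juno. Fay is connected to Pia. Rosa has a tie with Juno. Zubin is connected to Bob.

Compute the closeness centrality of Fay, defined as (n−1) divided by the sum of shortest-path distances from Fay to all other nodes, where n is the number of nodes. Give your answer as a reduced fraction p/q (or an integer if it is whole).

9/20

Distances from Fay: Bob:2, Cal:2, Dee:3, Grace:3, Juno:2, Pia:1, Rosa:3, Udo:3, Zubin:1. Sum = 20.
n = 10, so closeness = 9/20.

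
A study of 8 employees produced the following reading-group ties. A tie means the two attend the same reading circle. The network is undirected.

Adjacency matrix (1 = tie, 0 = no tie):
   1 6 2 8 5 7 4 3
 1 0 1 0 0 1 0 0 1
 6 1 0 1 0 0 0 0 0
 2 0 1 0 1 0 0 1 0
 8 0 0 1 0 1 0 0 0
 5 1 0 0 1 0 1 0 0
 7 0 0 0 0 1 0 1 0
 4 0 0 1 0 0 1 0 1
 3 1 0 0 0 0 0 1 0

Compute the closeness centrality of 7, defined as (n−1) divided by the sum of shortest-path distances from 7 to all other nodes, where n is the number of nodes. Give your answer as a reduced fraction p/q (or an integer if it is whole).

7/13

Distances from 7: 1:2, 2:2, 3:2, 4:1, 5:1, 6:3, 8:2. Sum = 13.
n = 8, so closeness = 7/13.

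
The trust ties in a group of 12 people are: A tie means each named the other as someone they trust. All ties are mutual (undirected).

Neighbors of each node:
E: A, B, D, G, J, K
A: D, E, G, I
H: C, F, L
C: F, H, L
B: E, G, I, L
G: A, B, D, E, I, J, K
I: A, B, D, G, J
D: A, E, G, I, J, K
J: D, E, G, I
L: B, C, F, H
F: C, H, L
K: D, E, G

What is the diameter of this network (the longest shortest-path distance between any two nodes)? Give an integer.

Eccentricity of each node (its greatest distance to any other): A:4, B:2, C:4, D:4, E:3, F:4, G:3, H:4, I:3, J:4, K:4, L:3.
The maximum eccentricity is 4, realized for instance by the pair C–D via C – L – B – I – D. So the diameter is 4.

4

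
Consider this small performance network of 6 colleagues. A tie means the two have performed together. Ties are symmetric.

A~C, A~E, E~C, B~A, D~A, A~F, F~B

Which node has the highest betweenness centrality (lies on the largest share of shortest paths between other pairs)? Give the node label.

A

Unnormalized betweenness of each node: A:8, B:0, C:0, D:0, E:0, F:0.
A has the largest value, 8, making it the main broker — the node through which the most shortest paths run.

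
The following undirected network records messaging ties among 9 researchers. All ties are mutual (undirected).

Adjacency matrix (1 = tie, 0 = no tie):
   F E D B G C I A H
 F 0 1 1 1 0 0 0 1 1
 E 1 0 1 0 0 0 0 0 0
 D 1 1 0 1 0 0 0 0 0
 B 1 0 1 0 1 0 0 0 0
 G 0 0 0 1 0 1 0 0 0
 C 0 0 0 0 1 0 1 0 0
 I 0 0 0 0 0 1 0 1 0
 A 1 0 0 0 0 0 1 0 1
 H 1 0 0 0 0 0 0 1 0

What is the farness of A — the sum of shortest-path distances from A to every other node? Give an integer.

Distances from A: B:2, C:2, D:2, E:2, F:1, G:3, H:1, I:1.
Sum = 2 + 2 + 2 + 2 + 1 + 3 + 1 + 1 = 14.

14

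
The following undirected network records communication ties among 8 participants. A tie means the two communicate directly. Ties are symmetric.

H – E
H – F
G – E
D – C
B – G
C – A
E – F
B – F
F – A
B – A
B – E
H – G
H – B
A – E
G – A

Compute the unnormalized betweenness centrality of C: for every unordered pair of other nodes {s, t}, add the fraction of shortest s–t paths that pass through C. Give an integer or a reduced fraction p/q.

6

Pairs whose geodesics pass through C — H–D: 4/4; E–D: 1; F–D: 1; B–D: 1; G–D: 1; A–D: 1.
All other pairs contribute 0.
Summing the contributions gives betweenness(C) = 6.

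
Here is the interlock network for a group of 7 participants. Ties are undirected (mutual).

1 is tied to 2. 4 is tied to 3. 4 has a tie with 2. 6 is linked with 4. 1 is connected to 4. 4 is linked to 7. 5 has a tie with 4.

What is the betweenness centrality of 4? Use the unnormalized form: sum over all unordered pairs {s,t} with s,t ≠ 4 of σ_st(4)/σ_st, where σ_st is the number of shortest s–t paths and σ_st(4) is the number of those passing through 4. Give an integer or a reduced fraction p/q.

Pairs whose geodesics pass through 4 — 1–3: 1; 1–6: 1; 1–7: 1; 1–5: 1; 3–2: 1; 3–6: 1; 3–7: 1; 3–5: 1; 2–6: 1; 2–7: 1; 2–5: 1; 6–7: 1; 6–5: 1; 7–5: 1.
All other pairs contribute 0.
Summing the contributions gives betweenness(4) = 14.

14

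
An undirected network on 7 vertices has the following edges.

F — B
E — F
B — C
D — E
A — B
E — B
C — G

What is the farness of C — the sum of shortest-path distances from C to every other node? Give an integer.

11

Distances from C: A:2, B:1, D:3, E:2, F:2, G:1.
Sum = 2 + 1 + 3 + 2 + 2 + 1 = 11.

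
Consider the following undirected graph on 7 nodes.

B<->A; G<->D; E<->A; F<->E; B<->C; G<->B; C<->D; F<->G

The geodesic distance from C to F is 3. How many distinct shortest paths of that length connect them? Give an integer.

The shortest distance is 3. The length-3 paths are: C–B–G–F; C–D–G–F.
That gives 2 distinct shortest paths.

2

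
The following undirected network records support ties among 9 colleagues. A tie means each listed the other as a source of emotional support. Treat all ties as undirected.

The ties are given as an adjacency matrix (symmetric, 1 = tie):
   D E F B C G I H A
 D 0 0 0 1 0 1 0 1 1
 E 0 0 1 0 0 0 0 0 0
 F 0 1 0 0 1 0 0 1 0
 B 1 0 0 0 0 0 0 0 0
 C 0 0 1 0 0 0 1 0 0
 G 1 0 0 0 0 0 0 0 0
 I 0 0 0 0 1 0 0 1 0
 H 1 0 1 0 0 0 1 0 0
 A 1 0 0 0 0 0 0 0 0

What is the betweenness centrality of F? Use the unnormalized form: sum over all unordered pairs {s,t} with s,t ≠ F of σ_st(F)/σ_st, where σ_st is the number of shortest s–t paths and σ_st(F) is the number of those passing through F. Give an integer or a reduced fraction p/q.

19/2

Pairs whose geodesics pass through F — D–E: 1; D–C: 1/2; E–B: 1; E–C: 1; E–G: 1; E–I: 2/2; E–H: 1; E–A: 1; B–C: 1/2; C–G: 1/2; C–H: 1/2; C–A: 1/2.
All other pairs contribute 0.
Summing the contributions gives betweenness(F) = 19/2.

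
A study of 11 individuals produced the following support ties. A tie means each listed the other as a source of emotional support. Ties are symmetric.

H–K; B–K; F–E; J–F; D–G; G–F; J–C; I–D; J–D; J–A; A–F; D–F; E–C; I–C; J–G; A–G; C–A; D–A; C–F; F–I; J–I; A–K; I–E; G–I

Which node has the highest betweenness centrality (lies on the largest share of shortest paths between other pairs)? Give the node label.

Unnormalized betweenness of each node: A:43/2, B:0, C:47/15, D:4/5, E:0, F:139/30, G:4/5, H:0, I:11/6, J:13/10, K:17.
A has the largest value, 43/2, making it the main broker — the node through which the most shortest paths run.

A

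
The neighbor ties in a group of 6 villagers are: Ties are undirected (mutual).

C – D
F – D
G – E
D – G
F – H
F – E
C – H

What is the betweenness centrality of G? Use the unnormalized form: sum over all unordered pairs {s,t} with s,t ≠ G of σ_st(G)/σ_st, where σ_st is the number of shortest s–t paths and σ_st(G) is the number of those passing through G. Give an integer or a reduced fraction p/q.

Pairs whose geodesics pass through G — D–E: 1/2; C–E: 1/3.
All other pairs contribute 0.
Summing the contributions gives betweenness(G) = 5/6.

5/6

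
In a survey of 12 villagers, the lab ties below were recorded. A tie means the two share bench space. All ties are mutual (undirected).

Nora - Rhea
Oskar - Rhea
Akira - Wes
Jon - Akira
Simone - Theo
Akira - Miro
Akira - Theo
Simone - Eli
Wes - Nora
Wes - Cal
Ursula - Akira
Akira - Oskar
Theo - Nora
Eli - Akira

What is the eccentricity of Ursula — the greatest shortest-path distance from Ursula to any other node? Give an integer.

Distances from Ursula: Akira:1, Cal:3, Eli:2, Jon:2, Miro:2, Nora:3, Oskar:2, Rhea:3, Simone:3, Theo:2, Wes:2.
The largest is 3 (to Nora, Cal, Simone, and Rhea), so the eccentricity of Ursula is 3.

3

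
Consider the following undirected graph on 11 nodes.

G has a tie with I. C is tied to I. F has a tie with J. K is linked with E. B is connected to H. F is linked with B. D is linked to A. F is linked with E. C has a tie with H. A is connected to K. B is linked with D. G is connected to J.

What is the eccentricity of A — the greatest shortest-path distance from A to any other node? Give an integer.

5

Distances from A: B:2, C:4, D:1, E:2, F:3, G:5, H:3, I:5, J:4, K:1.
The largest is 5 (to I and G), so the eccentricity of A is 5.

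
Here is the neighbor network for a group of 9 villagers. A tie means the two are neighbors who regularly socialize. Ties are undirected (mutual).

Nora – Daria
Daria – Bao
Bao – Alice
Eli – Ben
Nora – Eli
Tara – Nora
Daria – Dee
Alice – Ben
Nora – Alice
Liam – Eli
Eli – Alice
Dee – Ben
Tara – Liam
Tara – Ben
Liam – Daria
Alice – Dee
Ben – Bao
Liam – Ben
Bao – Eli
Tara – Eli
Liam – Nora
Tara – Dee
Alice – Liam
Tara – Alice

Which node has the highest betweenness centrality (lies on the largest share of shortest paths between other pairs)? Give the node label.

Unnormalized betweenness of each node: Alice:29/12, Bao:11/12, Ben:3/2, Daria:3/2, Dee:11/12, Eli:7/6, Liam:3/2, Nora:11/12, Tara:7/6.
Alice has the largest value, 29/12, making it the main broker — the node through which the most shortest paths run.

Alice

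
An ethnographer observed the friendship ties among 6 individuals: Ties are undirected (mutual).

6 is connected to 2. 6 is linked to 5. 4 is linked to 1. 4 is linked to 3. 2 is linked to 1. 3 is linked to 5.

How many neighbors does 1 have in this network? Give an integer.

2

1 is directly tied to 2 and 4. That is 2 neighbors, so the degree of 1 is 2.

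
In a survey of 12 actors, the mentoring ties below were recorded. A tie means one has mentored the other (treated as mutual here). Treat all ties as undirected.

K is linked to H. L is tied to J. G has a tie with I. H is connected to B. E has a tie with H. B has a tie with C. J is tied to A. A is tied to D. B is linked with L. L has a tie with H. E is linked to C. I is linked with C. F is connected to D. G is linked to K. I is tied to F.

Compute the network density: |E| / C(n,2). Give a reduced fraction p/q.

There are 15 edges and 12 nodes, so the maximum possible is C(12,2) = 66.
Density = 15/66 = 5/22.

5/22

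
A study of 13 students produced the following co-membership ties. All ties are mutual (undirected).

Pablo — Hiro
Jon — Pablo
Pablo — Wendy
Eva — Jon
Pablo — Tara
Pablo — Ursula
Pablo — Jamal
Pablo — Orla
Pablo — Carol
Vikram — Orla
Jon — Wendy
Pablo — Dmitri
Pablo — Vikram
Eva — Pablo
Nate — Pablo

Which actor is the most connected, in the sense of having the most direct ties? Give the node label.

Degrees — Carol:1, Dmitri:1, Eva:2, Hiro:1, Jamal:1, Jon:3, Nate:1, Orla:2, Pablo:12, Tara:1, Ursula:1, Vikram:2, Wendy:2.
The maximum is 12, attained only by Pablo.

Pablo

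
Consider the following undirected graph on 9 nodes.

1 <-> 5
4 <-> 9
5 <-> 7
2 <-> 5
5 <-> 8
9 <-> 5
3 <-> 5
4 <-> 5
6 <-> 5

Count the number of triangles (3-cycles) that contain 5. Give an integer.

1

5's neighbors: 1, 2, 3, 4, 6, 7, 8, and 9.
Neighbor pairs that are themselves tied: 5–4–9. Each forms one triangle with 5, for 1 in total.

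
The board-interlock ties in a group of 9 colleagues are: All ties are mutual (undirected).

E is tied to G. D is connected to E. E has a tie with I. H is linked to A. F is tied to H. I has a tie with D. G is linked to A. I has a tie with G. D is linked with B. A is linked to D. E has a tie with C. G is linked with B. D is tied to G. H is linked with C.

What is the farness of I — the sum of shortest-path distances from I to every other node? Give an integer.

Distances from I: A:2, B:2, C:2, D:1, E:1, F:4, G:1, H:3.
Sum = 2 + 2 + 2 + 1 + 1 + 4 + 1 + 3 = 16.

16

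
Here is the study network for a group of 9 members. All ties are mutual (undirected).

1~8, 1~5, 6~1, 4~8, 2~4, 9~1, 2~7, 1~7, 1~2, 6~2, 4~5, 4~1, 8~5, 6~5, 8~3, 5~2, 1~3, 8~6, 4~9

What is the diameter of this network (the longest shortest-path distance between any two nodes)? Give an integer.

2

Eccentricity of each node (its greatest distance to any other): 1:1, 2:2, 3:2, 4:2, 5:2, 6:2, 7:2, 8:2, 9:2.
The maximum eccentricity is 2, realized for instance by the pair 4–7 via 4 – 2 – 7. So the diameter is 2.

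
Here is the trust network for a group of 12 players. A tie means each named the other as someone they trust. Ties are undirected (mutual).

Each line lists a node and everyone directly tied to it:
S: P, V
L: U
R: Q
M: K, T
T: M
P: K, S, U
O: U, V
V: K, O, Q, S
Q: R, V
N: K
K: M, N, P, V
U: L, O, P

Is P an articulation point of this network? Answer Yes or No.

No

Even without P, every remaining node can still reach every other (the residual graph is connected), so P is not a cut vertex.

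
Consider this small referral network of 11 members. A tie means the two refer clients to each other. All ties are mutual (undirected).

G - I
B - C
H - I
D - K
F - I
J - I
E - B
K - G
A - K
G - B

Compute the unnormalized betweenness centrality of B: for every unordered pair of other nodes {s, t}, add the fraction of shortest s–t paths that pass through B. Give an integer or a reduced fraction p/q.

Pairs whose geodesics pass through B — D–E: 1; D–C: 1; J–E: 1; J–C: 1; H–E: 1; H–C: 1; E–I: 1; E–A: 1; E–C: 1; E–F: 1; E–G: 1; E–K: 1; I–C: 1; A–C: 1 … (+3 more pairs).
All other pairs contribute 0.
Summing the contributions gives betweenness(B) = 17.

17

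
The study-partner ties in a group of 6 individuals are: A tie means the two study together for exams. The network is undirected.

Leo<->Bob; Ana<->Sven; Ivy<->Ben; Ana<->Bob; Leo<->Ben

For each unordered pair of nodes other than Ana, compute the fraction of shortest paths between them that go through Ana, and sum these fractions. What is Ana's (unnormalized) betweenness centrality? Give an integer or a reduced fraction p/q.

Pairs whose geodesics pass through Ana — Ben–Sven: 1; Sven–Leo: 1; Sven–Ivy: 1; Sven–Bob: 1.
All other pairs contribute 0.
Summing the contributions gives betweenness(Ana) = 4.

4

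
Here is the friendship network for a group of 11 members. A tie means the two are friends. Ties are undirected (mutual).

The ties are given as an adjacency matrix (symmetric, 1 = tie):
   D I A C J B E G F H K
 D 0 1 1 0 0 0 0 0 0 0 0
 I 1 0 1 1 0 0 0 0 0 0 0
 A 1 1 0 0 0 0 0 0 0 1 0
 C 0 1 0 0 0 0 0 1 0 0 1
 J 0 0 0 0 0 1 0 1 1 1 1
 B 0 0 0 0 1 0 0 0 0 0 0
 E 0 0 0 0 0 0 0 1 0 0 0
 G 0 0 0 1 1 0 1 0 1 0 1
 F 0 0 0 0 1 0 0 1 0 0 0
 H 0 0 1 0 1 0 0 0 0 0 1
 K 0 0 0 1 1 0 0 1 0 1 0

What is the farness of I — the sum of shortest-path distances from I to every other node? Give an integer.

Distances from I: A:1, B:4, C:1, D:1, E:3, F:3, G:2, H:2, J:3, K:2.
Sum = 1 + 4 + 1 + 1 + 3 + 3 + 2 + 2 + 3 + 2 = 22.

22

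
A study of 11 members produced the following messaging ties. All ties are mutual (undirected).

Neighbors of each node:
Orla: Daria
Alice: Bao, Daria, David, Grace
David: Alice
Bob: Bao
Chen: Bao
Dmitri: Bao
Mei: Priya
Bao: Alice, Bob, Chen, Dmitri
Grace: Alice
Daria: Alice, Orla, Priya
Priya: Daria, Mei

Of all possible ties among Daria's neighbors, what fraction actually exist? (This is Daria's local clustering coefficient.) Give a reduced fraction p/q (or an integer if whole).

0

Daria's neighbors: Alice, Orla, and Priya (k = 3).
Possible neighbor pairs: C(3,2) = 3. Edges among them: none → e = 0.
Clustering(Daria) = 0/3 = 0.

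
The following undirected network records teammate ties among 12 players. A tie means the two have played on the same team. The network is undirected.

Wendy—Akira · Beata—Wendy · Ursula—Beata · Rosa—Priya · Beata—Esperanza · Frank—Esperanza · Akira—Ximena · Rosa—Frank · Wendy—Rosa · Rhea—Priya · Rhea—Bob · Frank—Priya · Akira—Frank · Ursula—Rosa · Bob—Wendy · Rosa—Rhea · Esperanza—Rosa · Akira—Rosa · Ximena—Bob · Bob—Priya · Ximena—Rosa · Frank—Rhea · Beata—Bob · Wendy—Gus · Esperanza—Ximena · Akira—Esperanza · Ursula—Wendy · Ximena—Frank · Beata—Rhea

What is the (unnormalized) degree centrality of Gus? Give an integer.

1

Gus is directly tied to Wendy. That is 1 neighbor, so the degree of Gus is 1.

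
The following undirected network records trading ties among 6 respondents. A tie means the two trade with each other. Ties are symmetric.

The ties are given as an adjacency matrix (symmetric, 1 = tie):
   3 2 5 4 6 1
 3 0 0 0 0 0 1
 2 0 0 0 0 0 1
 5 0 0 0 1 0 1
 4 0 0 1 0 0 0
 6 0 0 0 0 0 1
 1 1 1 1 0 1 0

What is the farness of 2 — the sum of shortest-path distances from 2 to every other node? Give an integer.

Distances from 2: 1:1, 3:2, 4:3, 5:2, 6:2.
Sum = 1 + 2 + 3 + 2 + 2 = 10.

10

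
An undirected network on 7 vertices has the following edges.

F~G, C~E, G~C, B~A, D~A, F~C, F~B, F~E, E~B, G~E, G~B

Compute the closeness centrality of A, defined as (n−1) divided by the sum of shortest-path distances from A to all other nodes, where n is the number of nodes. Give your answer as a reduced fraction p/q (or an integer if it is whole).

Distances from A: B:1, C:3, D:1, E:2, F:2, G:2. Sum = 11.
n = 7, so closeness = 6/11.

6/11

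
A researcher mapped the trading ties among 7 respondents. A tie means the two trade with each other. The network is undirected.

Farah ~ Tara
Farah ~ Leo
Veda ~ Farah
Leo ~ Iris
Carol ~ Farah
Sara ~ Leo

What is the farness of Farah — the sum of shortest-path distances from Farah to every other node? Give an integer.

8

Distances from Farah: Carol:1, Iris:2, Leo:1, Sara:2, Tara:1, Veda:1.
Sum = 1 + 2 + 1 + 2 + 1 + 1 = 8.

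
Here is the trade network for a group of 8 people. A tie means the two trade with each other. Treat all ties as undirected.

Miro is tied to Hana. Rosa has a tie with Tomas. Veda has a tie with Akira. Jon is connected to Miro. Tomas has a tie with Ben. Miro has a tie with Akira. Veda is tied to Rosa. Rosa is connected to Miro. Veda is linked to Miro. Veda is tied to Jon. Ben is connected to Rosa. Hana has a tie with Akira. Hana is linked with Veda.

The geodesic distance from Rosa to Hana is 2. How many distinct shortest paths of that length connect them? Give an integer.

2

The shortest distance is 2. The length-2 paths are: Rosa–Miro–Hana; Rosa–Veda–Hana.
That gives 2 distinct shortest paths.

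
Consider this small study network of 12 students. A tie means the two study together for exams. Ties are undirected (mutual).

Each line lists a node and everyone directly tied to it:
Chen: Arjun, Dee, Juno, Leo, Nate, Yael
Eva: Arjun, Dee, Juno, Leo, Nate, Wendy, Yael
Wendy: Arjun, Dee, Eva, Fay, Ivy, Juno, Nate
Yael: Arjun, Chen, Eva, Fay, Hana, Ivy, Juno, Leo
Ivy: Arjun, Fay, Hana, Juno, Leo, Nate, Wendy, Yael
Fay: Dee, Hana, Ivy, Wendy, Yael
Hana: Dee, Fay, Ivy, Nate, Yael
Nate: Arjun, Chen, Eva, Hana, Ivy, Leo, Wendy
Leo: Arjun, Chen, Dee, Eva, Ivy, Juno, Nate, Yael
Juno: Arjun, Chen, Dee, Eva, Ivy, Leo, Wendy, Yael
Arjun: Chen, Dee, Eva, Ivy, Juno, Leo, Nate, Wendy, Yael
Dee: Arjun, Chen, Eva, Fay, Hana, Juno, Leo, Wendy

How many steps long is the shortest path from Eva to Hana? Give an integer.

2

One shortest route is Eva – Dee – Hana, which uses 2 edges, and Eva and Hana are not directly tied, so nothing shorter exists. So d(Eva,Hana) = 2.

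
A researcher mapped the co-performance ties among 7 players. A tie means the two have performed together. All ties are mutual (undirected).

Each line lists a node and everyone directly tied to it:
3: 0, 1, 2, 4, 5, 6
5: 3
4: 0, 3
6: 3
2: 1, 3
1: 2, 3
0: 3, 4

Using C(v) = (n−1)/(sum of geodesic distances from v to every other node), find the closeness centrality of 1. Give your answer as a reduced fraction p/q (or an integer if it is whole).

3/5

Distances from 1: 0:2, 2:1, 3:1, 4:2, 5:2, 6:2. Sum = 10.
n = 7, so closeness = 6/10 = 3/5.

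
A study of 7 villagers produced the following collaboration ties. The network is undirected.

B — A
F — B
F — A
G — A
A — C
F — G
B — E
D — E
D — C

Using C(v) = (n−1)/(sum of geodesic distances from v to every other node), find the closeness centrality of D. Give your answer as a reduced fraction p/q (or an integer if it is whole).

Distances from D: A:2, B:2, C:1, E:1, F:3, G:3. Sum = 12.
n = 7, so closeness = 6/12 = 1/2.

1/2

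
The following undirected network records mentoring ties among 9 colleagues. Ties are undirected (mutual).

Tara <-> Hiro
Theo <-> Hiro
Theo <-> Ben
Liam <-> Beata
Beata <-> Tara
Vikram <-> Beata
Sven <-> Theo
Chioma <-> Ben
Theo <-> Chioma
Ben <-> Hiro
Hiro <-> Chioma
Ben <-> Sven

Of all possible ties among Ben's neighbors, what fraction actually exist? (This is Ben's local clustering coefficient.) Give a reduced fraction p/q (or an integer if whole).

Ben's neighbors: Chioma, Hiro, Sven, and Theo (k = 4).
Possible neighbor pairs: C(4,2) = 6. Edges among them: Chioma–Hiro, Chioma–Theo, Hiro–Theo, Sven–Theo → e = 4.
Clustering(Ben) = 4/6 = 2/3.

2/3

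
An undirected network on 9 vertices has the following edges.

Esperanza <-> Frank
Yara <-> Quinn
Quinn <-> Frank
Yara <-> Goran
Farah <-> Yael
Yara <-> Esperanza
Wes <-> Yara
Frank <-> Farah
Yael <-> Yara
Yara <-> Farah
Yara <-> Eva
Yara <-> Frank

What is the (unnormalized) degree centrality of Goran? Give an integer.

1

Goran is directly tied to Yara. That is 1 neighbor, so the degree of Goran is 1.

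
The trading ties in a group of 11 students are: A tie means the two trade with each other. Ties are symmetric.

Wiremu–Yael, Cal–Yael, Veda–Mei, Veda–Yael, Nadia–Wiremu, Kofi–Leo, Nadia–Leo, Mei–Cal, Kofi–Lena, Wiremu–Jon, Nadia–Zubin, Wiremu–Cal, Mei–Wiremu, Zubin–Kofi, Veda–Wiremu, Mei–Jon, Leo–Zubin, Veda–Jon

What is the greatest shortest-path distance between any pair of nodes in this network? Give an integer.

Eccentricity of each node (its greatest distance to any other): Cal:5, Jon:5, Kofi:4, Lena:5, Leo:3, Mei:5, Nadia:3, Veda:5, Wiremu:4, Yael:5, Zubin:3.
The maximum eccentricity is 5, realized for instance by the pair Lena–Jon via Lena – Kofi – Leo – Nadia – Wiremu – Jon. So the diameter is 5.

5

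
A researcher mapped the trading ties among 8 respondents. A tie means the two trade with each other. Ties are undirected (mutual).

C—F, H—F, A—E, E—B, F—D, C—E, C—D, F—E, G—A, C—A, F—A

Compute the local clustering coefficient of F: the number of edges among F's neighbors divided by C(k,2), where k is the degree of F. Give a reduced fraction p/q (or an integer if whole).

F's neighbors: A, C, D, E, and H (k = 5).
Possible neighbor pairs: C(5,2) = 10. Edges among them: A–C, A–E, C–D, C–E → e = 4.
Clustering(F) = 4/10 = 2/5.

2/5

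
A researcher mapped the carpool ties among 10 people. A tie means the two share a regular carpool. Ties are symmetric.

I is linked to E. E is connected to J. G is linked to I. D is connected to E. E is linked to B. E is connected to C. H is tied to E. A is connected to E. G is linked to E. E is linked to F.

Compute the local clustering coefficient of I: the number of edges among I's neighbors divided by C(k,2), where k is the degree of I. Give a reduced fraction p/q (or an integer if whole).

1

I's neighbors: E and G (k = 2).
Possible neighbor pairs: C(2,2) = 1. Edges among them: E–G → e = 1.
Clustering(I) = 1/1.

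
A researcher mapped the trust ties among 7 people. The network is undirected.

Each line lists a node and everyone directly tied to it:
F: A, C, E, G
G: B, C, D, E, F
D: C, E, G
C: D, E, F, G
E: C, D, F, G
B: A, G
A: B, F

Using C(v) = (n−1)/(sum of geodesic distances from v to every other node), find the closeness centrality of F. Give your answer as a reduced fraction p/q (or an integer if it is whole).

Distances from F: A:1, B:2, C:1, D:2, E:1, G:1. Sum = 8.
n = 7, so closeness = 6/8 = 3/4.

3/4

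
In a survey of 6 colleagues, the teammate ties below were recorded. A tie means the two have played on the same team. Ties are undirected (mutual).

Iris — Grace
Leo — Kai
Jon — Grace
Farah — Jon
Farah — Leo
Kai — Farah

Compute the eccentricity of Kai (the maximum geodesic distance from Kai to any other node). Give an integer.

Distances from Kai: Farah:1, Grace:3, Iris:4, Jon:2, Leo:1.
The largest is 4 (to Iris), so the eccentricity of Kai is 4.

4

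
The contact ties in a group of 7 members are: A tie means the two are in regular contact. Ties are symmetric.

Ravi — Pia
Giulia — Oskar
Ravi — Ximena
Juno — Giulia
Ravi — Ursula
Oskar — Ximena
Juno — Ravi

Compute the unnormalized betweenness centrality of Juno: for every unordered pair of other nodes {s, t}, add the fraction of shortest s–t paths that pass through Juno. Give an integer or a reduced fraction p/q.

Pairs whose geodesics pass through Juno — Pia–Giulia: 1; Giulia–Ravi: 1; Giulia–Ursula: 1.
All other pairs contribute 0.
Summing the contributions gives betweenness(Juno) = 3.

3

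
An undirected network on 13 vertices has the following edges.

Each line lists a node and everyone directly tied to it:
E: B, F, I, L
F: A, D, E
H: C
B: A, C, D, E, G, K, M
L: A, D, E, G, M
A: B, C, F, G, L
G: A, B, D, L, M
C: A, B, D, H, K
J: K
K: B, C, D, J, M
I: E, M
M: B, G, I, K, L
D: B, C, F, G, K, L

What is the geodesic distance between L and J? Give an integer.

One shortest route is L – M – K – J, which uses 3 edges, and at distance 2 from L we only reach {B, C, F, I, K}, which does not include J. So d(L,J) = 3.

3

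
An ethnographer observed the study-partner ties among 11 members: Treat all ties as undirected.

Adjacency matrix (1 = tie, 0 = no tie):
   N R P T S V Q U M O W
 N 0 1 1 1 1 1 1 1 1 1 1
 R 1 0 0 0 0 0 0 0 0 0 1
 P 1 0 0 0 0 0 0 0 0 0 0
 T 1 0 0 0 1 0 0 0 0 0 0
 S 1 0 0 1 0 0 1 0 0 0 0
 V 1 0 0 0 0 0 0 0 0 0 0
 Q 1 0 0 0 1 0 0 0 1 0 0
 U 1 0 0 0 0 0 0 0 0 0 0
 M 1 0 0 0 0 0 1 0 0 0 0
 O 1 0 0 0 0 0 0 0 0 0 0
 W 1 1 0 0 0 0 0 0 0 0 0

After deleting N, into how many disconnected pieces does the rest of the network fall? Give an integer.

Without N, the remaining ties split the others into: {R, W}; {P}; {M, Q, S, T}; {V}; {U}; {O}.
That's 6 separate components.

6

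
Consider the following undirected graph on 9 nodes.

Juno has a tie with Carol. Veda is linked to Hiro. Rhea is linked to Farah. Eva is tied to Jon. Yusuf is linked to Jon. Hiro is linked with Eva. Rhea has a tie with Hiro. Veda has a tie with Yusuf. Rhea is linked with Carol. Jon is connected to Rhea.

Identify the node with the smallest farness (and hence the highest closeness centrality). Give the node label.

Rhea

Farness (sum of distances to all others) for each node — Carol:17, Eva:18, Farah:19, Hiro:14, Jon:14, Juno:24, Rhea:12, Veda:18, Yusuf:18.
The smallest farness is 12, for Rhea, so Rhea has the highest closeness.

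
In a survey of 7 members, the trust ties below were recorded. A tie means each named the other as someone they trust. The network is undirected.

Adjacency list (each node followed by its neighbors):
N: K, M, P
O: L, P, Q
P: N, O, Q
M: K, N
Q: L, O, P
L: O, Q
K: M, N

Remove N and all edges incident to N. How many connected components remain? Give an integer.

2

Without N, the remaining ties split the others into: {K, M}; {L, O, P, Q}.
That's 2 separate components.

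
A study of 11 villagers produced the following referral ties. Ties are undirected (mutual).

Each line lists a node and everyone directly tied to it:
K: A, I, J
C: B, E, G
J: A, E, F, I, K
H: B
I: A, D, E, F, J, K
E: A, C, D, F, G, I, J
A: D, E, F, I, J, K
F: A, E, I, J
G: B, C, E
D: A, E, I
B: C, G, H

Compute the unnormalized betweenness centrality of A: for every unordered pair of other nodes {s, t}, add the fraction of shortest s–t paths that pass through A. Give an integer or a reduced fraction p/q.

Pairs whose geodesics pass through A — H–K: 2/6; G–K: 1/3; C–K: 1/3; B–K: 2/6; J–D: 1/3; E–K: 1/3; D–F: 1/3; D–K: 1/2; F–K: 1/3.
All other pairs contribute 0.
Summing the contributions gives betweenness(A) = 19/6.

19/6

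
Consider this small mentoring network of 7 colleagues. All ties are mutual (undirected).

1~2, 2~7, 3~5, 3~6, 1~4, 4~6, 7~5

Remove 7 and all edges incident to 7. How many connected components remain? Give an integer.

7's neighbors (2 and 5) remain reachable from one another through other ties, so the rest of the network stays in one piece.

1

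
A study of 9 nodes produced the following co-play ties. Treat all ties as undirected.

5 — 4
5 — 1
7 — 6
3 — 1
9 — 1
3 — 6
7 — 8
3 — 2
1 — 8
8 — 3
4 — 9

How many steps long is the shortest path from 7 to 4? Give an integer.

4

One shortest route is 7 – 8 – 1 – 9 – 4, which uses 4 edges, and at distance 3 from 7 we only reach {2, 5, 9}, which does not include 4. So d(7,4) = 4.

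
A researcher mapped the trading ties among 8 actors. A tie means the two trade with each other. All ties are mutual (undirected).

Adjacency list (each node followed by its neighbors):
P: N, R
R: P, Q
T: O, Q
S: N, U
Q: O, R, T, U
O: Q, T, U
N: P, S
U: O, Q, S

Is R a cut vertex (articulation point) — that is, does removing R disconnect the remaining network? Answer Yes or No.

Even without R, every remaining node can still reach every other (the residual graph is connected), so R is not a cut vertex.

No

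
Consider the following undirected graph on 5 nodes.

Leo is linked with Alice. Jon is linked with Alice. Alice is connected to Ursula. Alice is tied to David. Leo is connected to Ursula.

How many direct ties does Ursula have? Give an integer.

Ursula is directly tied to Alice and Leo. That is 2 neighbors, so the degree of Ursula is 2.

2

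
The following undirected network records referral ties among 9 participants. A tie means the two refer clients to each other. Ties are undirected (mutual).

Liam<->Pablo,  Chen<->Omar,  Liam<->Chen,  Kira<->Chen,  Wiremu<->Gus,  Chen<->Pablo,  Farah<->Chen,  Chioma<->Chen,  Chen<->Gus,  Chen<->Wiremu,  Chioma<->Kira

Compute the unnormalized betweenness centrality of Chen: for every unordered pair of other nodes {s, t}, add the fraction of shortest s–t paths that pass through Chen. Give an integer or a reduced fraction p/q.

25

Pairs whose geodesics pass through Chen — Kira–Pablo: 1; Kira–Gus: 1; Kira–Liam: 1; Kira–Omar: 1; Kira–Wiremu: 1; Kira–Farah: 1; Chioma–Pablo: 1; Chioma–Gus: 1; Chioma–Liam: 1; Chioma–Omar: 1; Chioma–Wiremu: 1; Chioma–Farah: 1; Pablo–Gus: 1; Pablo–Omar: 1 … (+11 more pairs).
All other pairs contribute 0.
Summing the contributions gives betweenness(Chen) = 25.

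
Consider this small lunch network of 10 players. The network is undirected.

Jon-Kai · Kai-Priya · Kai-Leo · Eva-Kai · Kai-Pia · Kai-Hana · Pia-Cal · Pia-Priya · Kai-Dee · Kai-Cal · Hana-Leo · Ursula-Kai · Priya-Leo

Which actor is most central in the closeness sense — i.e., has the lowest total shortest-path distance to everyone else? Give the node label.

Farness (sum of distances to all others) for each node — Cal:16, Dee:17, Eva:17, Hana:16, Jon:17, Kai:9, Leo:15, Pia:15, Priya:15, Ursula:17.
The smallest farness is 9, for Kai, so Kai has the highest closeness.

Kai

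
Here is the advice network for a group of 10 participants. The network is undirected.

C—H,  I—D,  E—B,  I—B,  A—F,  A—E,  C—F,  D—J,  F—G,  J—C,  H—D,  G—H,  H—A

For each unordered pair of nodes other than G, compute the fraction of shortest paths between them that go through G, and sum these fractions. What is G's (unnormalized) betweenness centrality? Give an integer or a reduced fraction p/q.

Pairs whose geodesics pass through G — I–F: 1/5; F–H: 1/3; F–D: 1/4.
All other pairs contribute 0.
Summing the contributions gives betweenness(G) = 47/60.

47/60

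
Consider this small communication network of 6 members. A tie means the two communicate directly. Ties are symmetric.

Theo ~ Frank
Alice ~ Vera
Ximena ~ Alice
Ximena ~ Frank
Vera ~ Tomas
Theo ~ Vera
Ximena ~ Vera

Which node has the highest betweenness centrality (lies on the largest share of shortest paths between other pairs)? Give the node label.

Vera

Unnormalized betweenness of each node: Alice:0, Frank:1/2, Theo:1, Tomas:0, Vera:11/2, Ximena:2.
Vera has the largest value, 11/2, making it the main broker — the node through which the most shortest paths run.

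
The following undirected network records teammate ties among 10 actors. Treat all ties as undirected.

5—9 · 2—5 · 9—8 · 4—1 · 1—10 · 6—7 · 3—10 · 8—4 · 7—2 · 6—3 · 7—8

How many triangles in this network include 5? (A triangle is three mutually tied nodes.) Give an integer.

5's neighbors are 2 and 9, but none of them are tied to each other, so no triangle contains 5.

0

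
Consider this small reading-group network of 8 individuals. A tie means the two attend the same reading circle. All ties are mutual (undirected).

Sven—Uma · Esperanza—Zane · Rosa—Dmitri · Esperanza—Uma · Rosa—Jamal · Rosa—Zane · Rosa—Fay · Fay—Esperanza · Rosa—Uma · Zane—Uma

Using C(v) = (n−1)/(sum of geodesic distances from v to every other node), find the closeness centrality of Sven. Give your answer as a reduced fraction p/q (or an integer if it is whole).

7/16

Distances from Sven: Dmitri:3, Esperanza:2, Fay:3, Jamal:3, Rosa:2, Uma:1, Zane:2. Sum = 16.
n = 8, so closeness = 7/16.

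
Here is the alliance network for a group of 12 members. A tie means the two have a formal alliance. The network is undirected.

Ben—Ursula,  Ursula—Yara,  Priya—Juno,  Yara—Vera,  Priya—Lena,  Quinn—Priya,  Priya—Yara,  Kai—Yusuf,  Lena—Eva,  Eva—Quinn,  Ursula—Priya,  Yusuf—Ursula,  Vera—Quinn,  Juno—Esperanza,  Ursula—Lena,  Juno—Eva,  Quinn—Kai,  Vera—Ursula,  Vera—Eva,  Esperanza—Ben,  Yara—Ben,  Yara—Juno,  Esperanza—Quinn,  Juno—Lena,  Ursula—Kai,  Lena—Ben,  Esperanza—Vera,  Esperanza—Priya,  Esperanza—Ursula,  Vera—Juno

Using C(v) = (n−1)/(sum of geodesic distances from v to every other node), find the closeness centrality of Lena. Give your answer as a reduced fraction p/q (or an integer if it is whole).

11/17

Distances from Lena: Ben:1, Esperanza:2, Eva:1, Juno:1, Kai:2, Priya:1, Quinn:2, Ursula:1, Vera:2, Yara:2, Yusuf:2. Sum = 17.
n = 12, so closeness = 11/17.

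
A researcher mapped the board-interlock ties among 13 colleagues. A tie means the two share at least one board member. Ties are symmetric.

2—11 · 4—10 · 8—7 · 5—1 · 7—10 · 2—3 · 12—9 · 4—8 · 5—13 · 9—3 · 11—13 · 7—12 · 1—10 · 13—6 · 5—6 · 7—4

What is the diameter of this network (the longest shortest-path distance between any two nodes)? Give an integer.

6

Eccentricity of each node (its greatest distance to any other): 1:5, 2:5, 3:5, 4:5, 5:5, 6:5, 7:5, 8:6, 9:5, 10:5, 11:6, 12:5, 13:5.
The maximum eccentricity is 6, realized for instance by the pair 8–11 via 8 – 7 – 10 – 1 – 5 – 13 – 11. So the diameter is 6.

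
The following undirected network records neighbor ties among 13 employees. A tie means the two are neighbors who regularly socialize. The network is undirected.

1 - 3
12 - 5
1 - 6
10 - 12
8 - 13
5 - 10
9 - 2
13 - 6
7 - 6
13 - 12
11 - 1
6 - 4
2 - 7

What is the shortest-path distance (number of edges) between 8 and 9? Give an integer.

5

One shortest route is 8 – 13 – 6 – 7 – 2 – 9, which uses 5 edges, and at distance 4 from 8 we only reach {2, 3, 11}, which does not include 9. So d(8,9) = 5.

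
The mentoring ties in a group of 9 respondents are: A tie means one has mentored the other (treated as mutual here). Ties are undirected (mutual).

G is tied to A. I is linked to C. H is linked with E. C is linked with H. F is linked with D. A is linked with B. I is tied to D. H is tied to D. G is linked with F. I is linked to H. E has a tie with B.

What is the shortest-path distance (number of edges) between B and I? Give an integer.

One shortest route is B – E – H – I, which uses 3 edges, and at distance 2 from B we only reach {G, H}, which does not include I. So d(B,I) = 3.

3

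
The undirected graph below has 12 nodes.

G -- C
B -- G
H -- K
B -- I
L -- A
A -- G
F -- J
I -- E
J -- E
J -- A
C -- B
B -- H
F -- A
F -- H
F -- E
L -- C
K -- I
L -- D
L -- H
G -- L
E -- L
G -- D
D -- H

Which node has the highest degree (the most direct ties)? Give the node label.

L

Degrees — A:4, B:4, C:3, D:3, E:4, F:4, G:5, H:5, I:3, J:3, K:2, L:6.
The maximum is 6, attained only by L.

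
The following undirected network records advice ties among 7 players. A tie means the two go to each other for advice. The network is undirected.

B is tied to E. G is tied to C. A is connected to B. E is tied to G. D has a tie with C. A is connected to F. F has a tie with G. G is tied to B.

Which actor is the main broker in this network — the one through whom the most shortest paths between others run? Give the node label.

Unnormalized betweenness of each node: A:1/2, B:5/2, C:5, D:0, E:0, F:3/2, G:19/2.
G has the largest value, 19/2, making it the main broker — the node through which the most shortest paths run.

G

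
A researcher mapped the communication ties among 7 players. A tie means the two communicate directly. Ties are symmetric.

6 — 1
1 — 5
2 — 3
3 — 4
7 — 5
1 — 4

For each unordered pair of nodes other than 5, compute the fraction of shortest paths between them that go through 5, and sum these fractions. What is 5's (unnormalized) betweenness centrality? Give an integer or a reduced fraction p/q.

5

Pairs whose geodesics pass through 5 — 3–7: 1; 7–1: 1; 7–4: 1; 7–6: 1; 7–2: 1.
All other pairs contribute 0.
Summing the contributions gives betweenness(5) = 5.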